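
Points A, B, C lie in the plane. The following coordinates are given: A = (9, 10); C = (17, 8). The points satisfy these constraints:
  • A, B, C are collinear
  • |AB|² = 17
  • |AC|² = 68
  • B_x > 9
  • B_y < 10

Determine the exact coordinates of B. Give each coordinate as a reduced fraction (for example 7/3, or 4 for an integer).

B = (13, 9)

1. B_x = 13  [[A, B, C are collinear ⇒ -2x-8y+98=0] ∩ [|B−(9, 10)|²=17]]
2. B_y = 9  [[A, B, C are collinear ⇒ -2x-8y+98=0] ∩ [|B−(9, 10)|²=17]]
   so B = (13, 9)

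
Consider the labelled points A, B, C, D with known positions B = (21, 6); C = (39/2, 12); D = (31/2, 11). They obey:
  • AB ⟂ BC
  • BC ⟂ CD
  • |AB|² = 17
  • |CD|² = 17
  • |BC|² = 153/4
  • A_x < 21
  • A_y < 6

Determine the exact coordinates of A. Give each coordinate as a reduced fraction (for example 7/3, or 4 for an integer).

A = (17, 5)

1. A_x = 17  [[AB ⟂ BC ⇒ 3/2x-6y+9/2=0] ∩ [|A−(21, 6)|²=17]]
2. A_y = 5  [[AB ⟂ BC ⇒ 3/2x-6y+9/2=0] ∩ [|A−(21, 6)|²=17]]
   so A = (17, 5)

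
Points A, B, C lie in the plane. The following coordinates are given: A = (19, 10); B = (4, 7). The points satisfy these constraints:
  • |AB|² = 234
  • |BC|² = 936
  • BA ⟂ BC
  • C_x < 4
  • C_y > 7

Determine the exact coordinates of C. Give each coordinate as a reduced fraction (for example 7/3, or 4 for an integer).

C = (-2, 37)

1. C_x = -2  [[BA ⟂ BC ⇒ 15x+3y-81=0] ∩ [|C−(4, 7)|²=936]]
2. C_y = 37  [[BA ⟂ BC ⇒ 15x+3y-81=0] ∩ [|C−(4, 7)|²=936]]
   so C = (-2, 37)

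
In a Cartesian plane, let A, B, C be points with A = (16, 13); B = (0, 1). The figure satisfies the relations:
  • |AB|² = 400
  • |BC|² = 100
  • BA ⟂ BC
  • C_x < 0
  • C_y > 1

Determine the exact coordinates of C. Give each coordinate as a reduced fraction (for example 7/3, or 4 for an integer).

C = (-6, 9)

1. C_x = -6  [[BA ⟂ BC ⇒ 16x+12y-12=0] ∩ [|C−(0, 1)|²=100]]
2. C_y = 9  [[BA ⟂ BC ⇒ 16x+12y-12=0] ∩ [|C−(0, 1)|²=100]]
   so C = (-6, 9)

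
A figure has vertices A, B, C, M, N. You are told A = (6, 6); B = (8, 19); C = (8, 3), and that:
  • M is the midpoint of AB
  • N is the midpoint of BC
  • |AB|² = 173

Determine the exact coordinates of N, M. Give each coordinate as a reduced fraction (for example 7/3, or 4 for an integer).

N = (8, 11)
M = (7, 25/2)

1. M_x = 7  [2·M = A+B = (6, 6)+(8, 19)]
2. M_y = 25/2  [2·M = A+B = (6, 6)+(8, 19)]
   so M = (7, 25/2)
3. N_x = 8  [2·N = B+C = (8, 19)+(8, 3)]
4. N_y = 11  [2·N = B+C = (8, 19)+(8, 3)]
   so N = (8, 11)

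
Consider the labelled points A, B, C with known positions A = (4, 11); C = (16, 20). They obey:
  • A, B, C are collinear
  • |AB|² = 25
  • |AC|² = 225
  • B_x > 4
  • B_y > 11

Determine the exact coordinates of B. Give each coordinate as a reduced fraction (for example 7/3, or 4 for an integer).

B = (8, 14)

1. B_x = 8  [[A, B, C are collinear ⇒ 9x-12y+96=0] ∩ [|B−(4, 11)|²=25]]
2. B_y = 14  [[A, B, C are collinear ⇒ 9x-12y+96=0] ∩ [|B−(4, 11)|²=25]]
   so B = (8, 14)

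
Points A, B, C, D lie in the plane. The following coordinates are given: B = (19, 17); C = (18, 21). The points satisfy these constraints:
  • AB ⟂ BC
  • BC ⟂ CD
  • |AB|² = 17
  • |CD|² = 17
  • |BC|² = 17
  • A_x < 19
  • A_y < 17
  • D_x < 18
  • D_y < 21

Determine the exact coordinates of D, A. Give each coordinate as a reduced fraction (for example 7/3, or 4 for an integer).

1. D_x = 14  [[BC ⟂ CD ⇒ -1x+4y-66=0] ∩ [|D−(18, 21)|²=17]]
2. D_y = 20  [[BC ⟂ CD ⇒ -1x+4y-66=0] ∩ [|D−(18, 21)|²=17]]
   so D = (14, 20)
3. A_x = 15  [[AB ⟂ BC ⇒ 1x-4y+49=0] ∩ [|A−(19, 17)|²=17]]
4. A_y = 16  [[AB ⟂ BC ⇒ 1x-4y+49=0] ∩ [|A−(19, 17)|²=17]]
   so A = (15, 16)

D = (14, 20)
A = (15, 16)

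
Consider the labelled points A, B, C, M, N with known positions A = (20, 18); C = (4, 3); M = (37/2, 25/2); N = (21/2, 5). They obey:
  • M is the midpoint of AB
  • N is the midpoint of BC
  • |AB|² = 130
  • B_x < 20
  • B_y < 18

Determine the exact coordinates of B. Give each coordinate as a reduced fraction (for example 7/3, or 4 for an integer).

1. B_x = 17  [B = 2·M−A = 2·(37/2, 25/2)−(20, 18)]
2. B_y = 7  [B = 2·M−A = 2·(37/2, 25/2)−(20, 18)]
   so B = (17, 7)

B = (17, 7)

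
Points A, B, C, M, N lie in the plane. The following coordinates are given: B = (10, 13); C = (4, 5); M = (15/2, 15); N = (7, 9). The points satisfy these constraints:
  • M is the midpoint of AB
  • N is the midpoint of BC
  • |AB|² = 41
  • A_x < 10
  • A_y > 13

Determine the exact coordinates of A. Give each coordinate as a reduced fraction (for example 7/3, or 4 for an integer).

1. A_x = 5  [A = 2·M−B = 2·(15/2, 15)−(10, 13)]
2. A_y = 17  [A = 2·M−B = 2·(15/2, 15)−(10, 13)]
   so A = (5, 17)

A = (5, 17)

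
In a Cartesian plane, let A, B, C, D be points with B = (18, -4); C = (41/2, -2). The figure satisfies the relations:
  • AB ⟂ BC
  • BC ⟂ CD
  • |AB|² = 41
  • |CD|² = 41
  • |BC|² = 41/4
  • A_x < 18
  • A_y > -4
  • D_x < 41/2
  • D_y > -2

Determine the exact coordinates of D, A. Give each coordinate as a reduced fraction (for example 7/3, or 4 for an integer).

1. D_x = 33/2  [[BC ⟂ CD ⇒ 5/2x+2y-189/4=0] ∩ [|D−(41/2, -2)|²=41]]
2. D_y = 3  [[BC ⟂ CD ⇒ 5/2x+2y-189/4=0] ∩ [|D−(41/2, -2)|²=41]]
   so D = (33/2, 3)
3. A_x = 14  [[AB ⟂ BC ⇒ -5/2x-2y+37=0] ∩ [|A−(18, -4)|²=41]]
4. A_y = 1  [[AB ⟂ BC ⇒ -5/2x-2y+37=0] ∩ [|A−(18, -4)|²=41]]
   so A = (14, 1)

D = (33/2, 3)
A = (14, 1)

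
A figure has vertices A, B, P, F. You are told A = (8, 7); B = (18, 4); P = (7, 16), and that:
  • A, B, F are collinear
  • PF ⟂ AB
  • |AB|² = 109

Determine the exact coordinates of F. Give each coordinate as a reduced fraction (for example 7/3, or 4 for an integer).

1. F_x = 502/109  [[A, B, F are collinear ⇒ 3x+10y-94=0] ∩ [PF ⟂ AB ⇒ 10x-3y-22=0]]
2. F_y = 874/109  [[A, B, F are collinear ⇒ 3x+10y-94=0] ∩ [PF ⟂ AB ⇒ 10x-3y-22=0]]
   so F = (502/109, 874/109)

F = (502/109, 874/109)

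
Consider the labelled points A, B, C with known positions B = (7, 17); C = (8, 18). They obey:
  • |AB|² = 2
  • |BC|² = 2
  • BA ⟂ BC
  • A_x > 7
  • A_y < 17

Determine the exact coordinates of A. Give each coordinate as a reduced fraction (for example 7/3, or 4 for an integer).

1. A_x = 8  [[BA ⟂ BC ⇒ 1x+1y-24=0] ∩ [|A−(7, 17)|²=2]]
2. A_y = 16  [[BA ⟂ BC ⇒ 1x+1y-24=0] ∩ [|A−(7, 17)|²=2]]
   so A = (8, 16)

A = (8, 16)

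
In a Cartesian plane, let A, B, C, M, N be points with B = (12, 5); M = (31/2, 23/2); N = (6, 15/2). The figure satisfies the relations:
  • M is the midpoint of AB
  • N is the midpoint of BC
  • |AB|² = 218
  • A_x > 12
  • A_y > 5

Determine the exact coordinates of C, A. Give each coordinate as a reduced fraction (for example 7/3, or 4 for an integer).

C = (0, 10)
A = (19, 18)

1. A_x = 19  [A = 2·M−B = 2·(31/2, 23/2)−(12, 5)]
2. A_y = 18  [A = 2·M−B = 2·(31/2, 23/2)−(12, 5)]
   so A = (19, 18)
3. C_x = 0  [C = 2·N−B = 2·(6, 15/2)−(12, 5)]
4. C_y = 10  [C = 2·N−B = 2·(6, 15/2)−(12, 5)]
   so C = (0, 10)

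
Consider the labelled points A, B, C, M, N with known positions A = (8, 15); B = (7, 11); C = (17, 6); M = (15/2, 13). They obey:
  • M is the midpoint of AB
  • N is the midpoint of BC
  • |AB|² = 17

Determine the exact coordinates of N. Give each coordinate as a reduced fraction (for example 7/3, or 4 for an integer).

1. N_x = 12  [2·N = B+C = (7, 11)+(17, 6)]
2. N_y = 17/2  [2·N = B+C = (7, 11)+(17, 6)]
   so N = (12, 17/2)

N = (12, 17/2)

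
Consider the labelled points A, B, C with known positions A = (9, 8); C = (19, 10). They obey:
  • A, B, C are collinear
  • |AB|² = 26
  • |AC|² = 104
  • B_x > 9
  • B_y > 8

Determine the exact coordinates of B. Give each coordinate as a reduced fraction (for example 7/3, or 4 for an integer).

1. B_x = 14  [[A, B, C are collinear ⇒ 2x-10y+62=0] ∩ [|B−(9, 8)|²=26]]
2. B_y = 9  [[A, B, C are collinear ⇒ 2x-10y+62=0] ∩ [|B−(9, 8)|²=26]]
   so B = (14, 9)

B = (14, 9)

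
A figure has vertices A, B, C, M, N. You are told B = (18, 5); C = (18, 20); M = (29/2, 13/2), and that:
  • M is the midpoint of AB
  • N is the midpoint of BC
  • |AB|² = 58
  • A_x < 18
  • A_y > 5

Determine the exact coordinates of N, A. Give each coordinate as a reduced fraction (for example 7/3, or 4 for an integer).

N = (18, 25/2)
A = (11, 8)

1. A_x = 11  [A = 2·M−B = 2·(29/2, 13/2)−(18, 5)]
2. A_y = 8  [A = 2·M−B = 2·(29/2, 13/2)−(18, 5)]
   so A = (11, 8)
3. N_x = 18  [2·N = B+C = (18, 5)+(18, 20)]
4. N_y = 25/2  [2·N = B+C = (18, 5)+(18, 20)]
   so N = (18, 25/2)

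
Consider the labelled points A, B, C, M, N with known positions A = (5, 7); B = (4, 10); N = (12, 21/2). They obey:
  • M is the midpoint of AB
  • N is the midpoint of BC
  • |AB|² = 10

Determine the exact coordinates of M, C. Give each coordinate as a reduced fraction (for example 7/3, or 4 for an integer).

M = (9/2, 17/2)
C = (20, 11)

1. M_x = 9/2  [2·M = A+B = (5, 7)+(4, 10)]
2. M_y = 17/2  [2·M = A+B = (5, 7)+(4, 10)]
   so M = (9/2, 17/2)
3. C_x = 20  [C = 2·N−B = 2·(12, 21/2)−(4, 10)]
4. C_y = 11  [C = 2·N−B = 2·(12, 21/2)−(4, 10)]
   so C = (20, 11)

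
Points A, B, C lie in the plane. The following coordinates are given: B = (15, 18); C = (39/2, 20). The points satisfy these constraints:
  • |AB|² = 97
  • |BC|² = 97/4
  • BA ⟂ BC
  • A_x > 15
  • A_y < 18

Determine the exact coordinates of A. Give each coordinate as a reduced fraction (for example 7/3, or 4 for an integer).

1. A_x = 19  [[BA ⟂ BC ⇒ 9/2x+2y-207/2=0] ∩ [|A−(15, 18)|²=97]]
2. A_y = 9  [[BA ⟂ BC ⇒ 9/2x+2y-207/2=0] ∩ [|A−(15, 18)|²=97]]
   so A = (19, 9)

A = (19, 9)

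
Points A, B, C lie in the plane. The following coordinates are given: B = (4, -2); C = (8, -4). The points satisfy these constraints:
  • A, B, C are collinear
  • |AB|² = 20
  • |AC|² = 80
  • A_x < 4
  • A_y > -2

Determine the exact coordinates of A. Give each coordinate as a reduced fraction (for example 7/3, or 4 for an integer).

1. A_x = 0  [[A, B, C are collinear ⇒ 2x+4y=0] ∩ [|A−(4, -2)|²=20]]
2. A_y = 0  [[A, B, C are collinear ⇒ 2x+4y=0] ∩ [|A−(4, -2)|²=20]]
   so A = (0, 0)

A = (0, 0)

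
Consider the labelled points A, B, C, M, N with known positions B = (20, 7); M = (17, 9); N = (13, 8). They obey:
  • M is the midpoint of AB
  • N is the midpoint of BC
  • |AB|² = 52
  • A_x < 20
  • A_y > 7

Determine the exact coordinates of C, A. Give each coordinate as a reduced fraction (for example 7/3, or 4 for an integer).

C = (6, 9)
A = (14, 11)

1. A_x = 14  [A = 2·M−B = 2·(17, 9)−(20, 7)]
2. A_y = 11  [A = 2·M−B = 2·(17, 9)−(20, 7)]
   so A = (14, 11)
3. C_x = 6  [C = 2·N−B = 2·(13, 8)−(20, 7)]
4. C_y = 9  [C = 2·N−B = 2·(13, 8)−(20, 7)]
   so C = (6, 9)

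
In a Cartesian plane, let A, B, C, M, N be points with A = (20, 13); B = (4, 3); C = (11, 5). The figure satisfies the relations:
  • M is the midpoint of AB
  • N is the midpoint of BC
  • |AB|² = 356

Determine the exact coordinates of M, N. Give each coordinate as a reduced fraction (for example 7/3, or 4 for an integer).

1. M_x = 12  [2·M = A+B = (20, 13)+(4, 3)]
2. M_y = 8  [2·M = A+B = (20, 13)+(4, 3)]
   so M = (12, 8)
3. N_x = 15/2  [2·N = B+C = (4, 3)+(11, 5)]
4. N_y = 4  [2·N = B+C = (4, 3)+(11, 5)]
   so N = (15/2, 4)

M = (12, 8)
N = (15/2, 4)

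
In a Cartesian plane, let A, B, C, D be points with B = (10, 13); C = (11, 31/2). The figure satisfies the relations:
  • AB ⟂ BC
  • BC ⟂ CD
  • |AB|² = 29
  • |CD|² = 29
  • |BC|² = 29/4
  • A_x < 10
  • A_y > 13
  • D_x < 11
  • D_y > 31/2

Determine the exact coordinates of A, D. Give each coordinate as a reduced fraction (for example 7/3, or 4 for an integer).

A = (5, 15)
D = (6, 35/2)

1. A_x = 5  [[AB ⟂ BC ⇒ -1x-5/2y+85/2=0] ∩ [|A−(10, 13)|²=29]]
2. A_y = 15  [[AB ⟂ BC ⇒ -1x-5/2y+85/2=0] ∩ [|A−(10, 13)|²=29]]
   so A = (5, 15)
3. D_x = 6  [[BC ⟂ CD ⇒ 1x+5/2y-199/4=0] ∩ [|D−(11, 31/2)|²=29]]
4. D_y = 35/2  [[BC ⟂ CD ⇒ 1x+5/2y-199/4=0] ∩ [|D−(11, 31/2)|²=29]]
   so D = (6, 35/2)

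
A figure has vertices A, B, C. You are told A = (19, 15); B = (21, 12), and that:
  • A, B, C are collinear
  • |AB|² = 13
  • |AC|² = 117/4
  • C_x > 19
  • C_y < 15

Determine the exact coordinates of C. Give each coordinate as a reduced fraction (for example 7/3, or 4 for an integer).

C = (22, 21/2)

1. C_x = 22  [[A, B, C are collinear ⇒ 3x+2y-87=0] ∩ [|C−(19, 15)|²=117/4]]
2. C_y = 21/2  [[A, B, C are collinear ⇒ 3x+2y-87=0] ∩ [|C−(19, 15)|²=117/4]]
   so C = (22, 21/2)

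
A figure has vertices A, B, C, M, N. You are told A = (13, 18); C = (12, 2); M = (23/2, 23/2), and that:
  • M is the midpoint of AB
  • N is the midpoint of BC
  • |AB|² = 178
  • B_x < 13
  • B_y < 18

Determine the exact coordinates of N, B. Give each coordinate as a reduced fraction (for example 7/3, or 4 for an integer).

N = (11, 7/2)
B = (10, 5)

1. B_x = 10  [B = 2·M−A = 2·(23/2, 23/2)−(13, 18)]
2. B_y = 5  [B = 2·M−A = 2·(23/2, 23/2)−(13, 18)]
   so B = (10, 5)
3. N_x = 11  [2·N = B+C = (10, 5)+(12, 2)]
4. N_y = 7/2  [2·N = B+C = (10, 5)+(12, 2)]
   so N = (11, 7/2)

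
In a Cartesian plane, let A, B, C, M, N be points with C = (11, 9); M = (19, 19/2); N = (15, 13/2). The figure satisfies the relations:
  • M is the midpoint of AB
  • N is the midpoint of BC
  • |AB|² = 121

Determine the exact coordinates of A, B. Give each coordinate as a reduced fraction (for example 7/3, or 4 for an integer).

1. B_x = 19  [B = 2·N−C = 2·(15, 13/2)−(11, 9)]
2. B_y = 4  [B = 2·N−C = 2·(15, 13/2)−(11, 9)]
   so B = (19, 4)
3. A_x = 19  [A = 2·M−B = 2·(19, 19/2)−(19, 4)]
4. A_y = 15  [A = 2·M−B = 2·(19, 19/2)−(19, 4)]
   so A = (19, 15)

A = (19, 15)
B = (19, 4)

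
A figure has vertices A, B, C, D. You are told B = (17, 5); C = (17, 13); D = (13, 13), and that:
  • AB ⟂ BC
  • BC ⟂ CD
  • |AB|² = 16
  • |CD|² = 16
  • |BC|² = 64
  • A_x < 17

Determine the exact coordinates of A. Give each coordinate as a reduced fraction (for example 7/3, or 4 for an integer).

A = (13, 5)

1. A_x = 13  [[AB ⟂ BC ⇒ -8y+40=0] ∩ [|A−(17, 5)|²=16]]
2. A_y = 5  [[AB ⟂ BC ⇒ -8y+40=0] ∩ [|A−(17, 5)|²=16]]
   so A = (13, 5)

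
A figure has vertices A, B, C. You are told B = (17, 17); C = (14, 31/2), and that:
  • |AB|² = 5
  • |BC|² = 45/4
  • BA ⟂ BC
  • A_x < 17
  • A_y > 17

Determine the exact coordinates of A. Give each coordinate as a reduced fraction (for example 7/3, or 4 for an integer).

1. A_x = 16  [[BA ⟂ BC ⇒ -3x-3/2y+153/2=0] ∩ [|A−(17, 17)|²=5]]
2. A_y = 19  [[BA ⟂ BC ⇒ -3x-3/2y+153/2=0] ∩ [|A−(17, 17)|²=5]]
   so A = (16, 19)

A = (16, 19)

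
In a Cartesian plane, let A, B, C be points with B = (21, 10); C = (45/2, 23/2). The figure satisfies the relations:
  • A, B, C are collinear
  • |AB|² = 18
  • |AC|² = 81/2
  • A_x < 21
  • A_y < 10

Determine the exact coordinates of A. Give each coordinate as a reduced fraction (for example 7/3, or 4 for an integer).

A = (18, 7)

1. A_x = 18  [[A, B, C are collinear ⇒ -3/2x+3/2y+33/2=0] ∩ [|A−(21, 10)|²=18]]
2. A_y = 7  [[A, B, C are collinear ⇒ -3/2x+3/2y+33/2=0] ∩ [|A−(21, 10)|²=18]]
   so A = (18, 7)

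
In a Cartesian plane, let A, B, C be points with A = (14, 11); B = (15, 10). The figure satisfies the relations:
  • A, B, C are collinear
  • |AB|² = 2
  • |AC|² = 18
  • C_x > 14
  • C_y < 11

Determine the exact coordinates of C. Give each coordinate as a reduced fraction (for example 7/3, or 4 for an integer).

1. C_x = 17  [[A, B, C are collinear ⇒ 1x+1y-25=0] ∩ [|C−(14, 11)|²=18]]
2. C_y = 8  [[A, B, C are collinear ⇒ 1x+1y-25=0] ∩ [|C−(14, 11)|²=18]]
   so C = (17, 8)

C = (17, 8)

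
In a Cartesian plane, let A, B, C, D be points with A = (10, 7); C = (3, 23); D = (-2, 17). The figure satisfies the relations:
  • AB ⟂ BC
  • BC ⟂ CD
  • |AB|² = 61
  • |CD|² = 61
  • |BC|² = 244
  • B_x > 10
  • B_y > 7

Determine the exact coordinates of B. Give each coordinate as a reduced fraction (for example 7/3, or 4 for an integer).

B = (15, 13)

1. B_x = 15  [[BC ⟂ CD ⇒ 5x+6y-153=0] ∩ [|B−(10, 7)|²=61]]
2. B_y = 13  [[BC ⟂ CD ⇒ 5x+6y-153=0] ∩ [|B−(10, 7)|²=61]]
   so B = (15, 13)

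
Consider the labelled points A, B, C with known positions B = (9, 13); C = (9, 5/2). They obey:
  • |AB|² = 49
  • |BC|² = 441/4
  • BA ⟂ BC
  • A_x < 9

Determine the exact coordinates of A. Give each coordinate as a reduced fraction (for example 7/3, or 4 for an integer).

1. A_x = 2  [[BA ⟂ BC ⇒ -21/2y+273/2=0] ∩ [|A−(9, 13)|²=49]]
2. A_y = 13  [[BA ⟂ BC ⇒ -21/2y+273/2=0] ∩ [|A−(9, 13)|²=49]]
   so A = (2, 13)

A = (2, 13)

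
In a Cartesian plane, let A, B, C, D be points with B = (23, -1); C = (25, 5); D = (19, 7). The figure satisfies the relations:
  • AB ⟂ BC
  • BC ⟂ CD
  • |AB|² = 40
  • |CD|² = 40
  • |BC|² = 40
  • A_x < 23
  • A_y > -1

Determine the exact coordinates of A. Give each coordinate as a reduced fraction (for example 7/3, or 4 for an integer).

A = (17, 1)

1. A_x = 17  [[AB ⟂ BC ⇒ -2x-6y+40=0] ∩ [|A−(23, -1)|²=40]]
2. A_y = 1  [[AB ⟂ BC ⇒ -2x-6y+40=0] ∩ [|A−(23, -1)|²=40]]
   so A = (17, 1)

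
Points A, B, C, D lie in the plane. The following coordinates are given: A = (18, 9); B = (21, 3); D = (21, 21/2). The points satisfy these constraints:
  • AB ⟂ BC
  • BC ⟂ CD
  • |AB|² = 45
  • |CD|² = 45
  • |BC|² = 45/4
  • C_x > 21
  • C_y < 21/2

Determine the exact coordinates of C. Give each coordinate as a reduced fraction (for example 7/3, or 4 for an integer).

1. C_x = 24  [[AB ⟂ BC ⇒ 3x-6y-45=0] ∩ [|C−(21, 21/2)|²=45]]
2. C_y = 9/2  [[AB ⟂ BC ⇒ 3x-6y-45=0] ∩ [|C−(21, 21/2)|²=45]]
   so C = (24, 9/2)

C = (24, 9/2)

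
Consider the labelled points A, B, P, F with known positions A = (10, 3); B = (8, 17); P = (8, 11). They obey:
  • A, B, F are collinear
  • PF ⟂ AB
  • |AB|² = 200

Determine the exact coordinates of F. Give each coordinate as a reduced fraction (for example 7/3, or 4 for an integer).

F = (221/25, 278/25)

1. F_x = 221/25  [[A, B, F are collinear ⇒ -14x-2y+146=0] ∩ [PF ⟂ AB ⇒ -2x+14y-138=0]]
2. F_y = 278/25  [[A, B, F are collinear ⇒ -14x-2y+146=0] ∩ [PF ⟂ AB ⇒ -2x+14y-138=0]]
   so F = (221/25, 278/25)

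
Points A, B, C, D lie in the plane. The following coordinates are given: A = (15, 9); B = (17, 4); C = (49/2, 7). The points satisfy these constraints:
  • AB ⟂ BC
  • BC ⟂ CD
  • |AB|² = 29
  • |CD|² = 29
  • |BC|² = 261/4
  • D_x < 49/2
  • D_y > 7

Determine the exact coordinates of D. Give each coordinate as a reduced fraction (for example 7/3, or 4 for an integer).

1. D_x = 45/2  [[BC ⟂ CD ⇒ 15/2x+3y-819/4=0] ∩ [|D−(49/2, 7)|²=29]]
2. D_y = 12  [[BC ⟂ CD ⇒ 15/2x+3y-819/4=0] ∩ [|D−(49/2, 7)|²=29]]
   so D = (45/2, 12)

D = (45/2, 12)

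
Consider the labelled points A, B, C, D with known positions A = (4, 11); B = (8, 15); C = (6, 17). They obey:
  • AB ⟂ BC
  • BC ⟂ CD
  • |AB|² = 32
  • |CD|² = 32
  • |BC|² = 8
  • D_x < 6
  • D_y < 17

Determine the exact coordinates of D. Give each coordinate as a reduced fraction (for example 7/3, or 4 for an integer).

D = (2, 13)

1. D_x = 2  [[BC ⟂ CD ⇒ -2x+2y-22=0] ∩ [|D−(6, 17)|²=32]]
2. D_y = 13  [[BC ⟂ CD ⇒ -2x+2y-22=0] ∩ [|D−(6, 17)|²=32]]
   so D = (2, 13)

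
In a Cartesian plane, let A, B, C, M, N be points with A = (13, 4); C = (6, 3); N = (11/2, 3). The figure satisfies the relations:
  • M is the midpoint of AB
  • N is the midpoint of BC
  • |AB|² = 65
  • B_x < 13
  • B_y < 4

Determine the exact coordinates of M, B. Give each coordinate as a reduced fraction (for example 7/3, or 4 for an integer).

1. B_x = 5  [B = 2·N−C = 2·(11/2, 3)−(6, 3)]
2. B_y = 3  [B = 2·N−C = 2·(11/2, 3)−(6, 3)]
   so B = (5, 3)
3. M_x = 9  [2·M = A+B = (13, 4)+(5, 3)]
4. M_y = 7/2  [2·M = A+B = (13, 4)+(5, 3)]
   so M = (9, 7/2)

M = (9, 7/2)
B = (5, 3)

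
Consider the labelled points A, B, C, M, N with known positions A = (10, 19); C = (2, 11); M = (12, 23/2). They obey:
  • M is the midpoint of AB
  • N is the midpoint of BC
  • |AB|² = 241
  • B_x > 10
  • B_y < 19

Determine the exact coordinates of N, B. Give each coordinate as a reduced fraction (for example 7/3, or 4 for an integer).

N = (8, 15/2)
B = (14, 4)

1. B_x = 14  [B = 2·M−A = 2·(12, 23/2)−(10, 19)]
2. B_y = 4  [B = 2·M−A = 2·(12, 23/2)−(10, 19)]
   so B = (14, 4)
3. N_x = 8  [2·N = B+C = (14, 4)+(2, 11)]
4. N_y = 15/2  [2·N = B+C = (14, 4)+(2, 11)]
   so N = (8, 15/2)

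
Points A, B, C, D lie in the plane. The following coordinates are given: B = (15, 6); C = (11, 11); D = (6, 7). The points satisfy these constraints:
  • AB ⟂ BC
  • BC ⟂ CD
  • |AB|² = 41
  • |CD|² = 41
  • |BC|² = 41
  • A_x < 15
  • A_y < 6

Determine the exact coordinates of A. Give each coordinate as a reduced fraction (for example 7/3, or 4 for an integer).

A = (10, 2)

1. A_x = 10  [[AB ⟂ BC ⇒ 4x-5y-30=0] ∩ [|A−(15, 6)|²=41]]
2. A_y = 2  [[AB ⟂ BC ⇒ 4x-5y-30=0] ∩ [|A−(15, 6)|²=41]]
   so A = (10, 2)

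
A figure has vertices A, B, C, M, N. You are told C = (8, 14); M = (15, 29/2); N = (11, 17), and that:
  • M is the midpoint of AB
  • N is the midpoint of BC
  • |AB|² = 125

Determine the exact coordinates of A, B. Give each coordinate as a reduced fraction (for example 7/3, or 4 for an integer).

1. B_x = 14  [B = 2·N−C = 2·(11, 17)−(8, 14)]
2. B_y = 20  [B = 2·N−C = 2·(11, 17)−(8, 14)]
   so B = (14, 20)
3. A_x = 16  [A = 2·M−B = 2·(15, 29/2)−(14, 20)]
4. A_y = 9  [A = 2·M−B = 2·(15, 29/2)−(14, 20)]
   so A = (16, 9)

A = (16, 9)
B = (14, 20)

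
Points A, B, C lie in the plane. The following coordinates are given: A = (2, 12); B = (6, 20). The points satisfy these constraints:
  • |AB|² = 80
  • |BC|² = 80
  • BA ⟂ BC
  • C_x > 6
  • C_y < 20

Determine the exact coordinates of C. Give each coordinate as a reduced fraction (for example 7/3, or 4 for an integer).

C = (14, 16)

1. C_x = 14  [[BA ⟂ BC ⇒ -4x-8y+184=0] ∩ [|C−(6, 20)|²=80]]
2. C_y = 16  [[BA ⟂ BC ⇒ -4x-8y+184=0] ∩ [|C−(6, 20)|²=80]]
   so C = (14, 16)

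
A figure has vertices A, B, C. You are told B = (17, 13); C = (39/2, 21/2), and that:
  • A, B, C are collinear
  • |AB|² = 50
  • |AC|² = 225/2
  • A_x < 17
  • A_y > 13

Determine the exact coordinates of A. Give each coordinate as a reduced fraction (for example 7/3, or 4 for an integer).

1. A_x = 12  [[A, B, C are collinear ⇒ 5/2x+5/2y-75=0] ∩ [|A−(17, 13)|²=50]]
2. A_y = 18  [[A, B, C are collinear ⇒ 5/2x+5/2y-75=0] ∩ [|A−(17, 13)|²=50]]
   so A = (12, 18)

A = (12, 18)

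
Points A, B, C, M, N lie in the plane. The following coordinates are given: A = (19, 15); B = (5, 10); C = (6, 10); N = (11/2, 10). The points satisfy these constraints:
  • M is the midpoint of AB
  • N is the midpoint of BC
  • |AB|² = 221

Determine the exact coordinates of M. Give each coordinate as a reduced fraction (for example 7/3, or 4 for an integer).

M = (12, 25/2)

1. M_x = 12  [2·M = A+B = (19, 15)+(5, 10)]
2. M_y = 25/2  [2·M = A+B = (19, 15)+(5, 10)]
   so M = (12, 25/2)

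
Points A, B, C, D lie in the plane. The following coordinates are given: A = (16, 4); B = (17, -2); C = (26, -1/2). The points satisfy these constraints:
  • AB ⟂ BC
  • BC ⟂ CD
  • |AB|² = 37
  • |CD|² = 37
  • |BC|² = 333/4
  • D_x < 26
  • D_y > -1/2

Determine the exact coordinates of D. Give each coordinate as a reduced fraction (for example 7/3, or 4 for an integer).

D = (25, 11/2)

1. D_x = 25  [[BC ⟂ CD ⇒ 9x+3/2y-933/4=0] ∩ [|D−(26, -1/2)|²=37]]
2. D_y = 11/2  [[BC ⟂ CD ⇒ 9x+3/2y-933/4=0] ∩ [|D−(26, -1/2)|²=37]]
   so D = (25, 11/2)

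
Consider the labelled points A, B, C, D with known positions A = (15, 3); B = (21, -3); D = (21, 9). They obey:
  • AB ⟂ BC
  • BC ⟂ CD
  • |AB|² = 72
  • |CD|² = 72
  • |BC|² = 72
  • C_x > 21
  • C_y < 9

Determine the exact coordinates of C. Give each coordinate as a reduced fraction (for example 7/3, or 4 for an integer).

1. C_x = 27  [[AB ⟂ BC ⇒ 6x-6y-144=0] ∩ [|C−(21, 9)|²=72]]
2. C_y = 3  [[AB ⟂ BC ⇒ 6x-6y-144=0] ∩ [|C−(21, 9)|²=72]]
   so C = (27, 3)

C = (27, 3)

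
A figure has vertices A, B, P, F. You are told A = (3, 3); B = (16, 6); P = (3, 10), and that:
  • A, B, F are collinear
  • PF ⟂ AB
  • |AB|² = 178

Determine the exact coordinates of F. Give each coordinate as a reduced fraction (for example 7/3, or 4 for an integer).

F = (807/178, 597/178)

1. F_x = 807/178  [[A, B, F are collinear ⇒ -3x+13y-30=0] ∩ [PF ⟂ AB ⇒ 13x+3y-69=0]]
2. F_y = 597/178  [[A, B, F are collinear ⇒ -3x+13y-30=0] ∩ [PF ⟂ AB ⇒ 13x+3y-69=0]]
   so F = (807/178, 597/178)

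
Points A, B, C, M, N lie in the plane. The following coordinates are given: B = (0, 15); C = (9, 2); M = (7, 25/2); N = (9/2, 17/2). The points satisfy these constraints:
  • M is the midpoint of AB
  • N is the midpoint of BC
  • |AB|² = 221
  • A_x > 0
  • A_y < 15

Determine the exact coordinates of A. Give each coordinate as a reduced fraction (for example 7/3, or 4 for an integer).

A = (14, 10)

1. A_x = 14  [A = 2·M−B = 2·(7, 25/2)−(0, 15)]
2. A_y = 10  [A = 2·M−B = 2·(7, 25/2)−(0, 15)]
   so A = (14, 10)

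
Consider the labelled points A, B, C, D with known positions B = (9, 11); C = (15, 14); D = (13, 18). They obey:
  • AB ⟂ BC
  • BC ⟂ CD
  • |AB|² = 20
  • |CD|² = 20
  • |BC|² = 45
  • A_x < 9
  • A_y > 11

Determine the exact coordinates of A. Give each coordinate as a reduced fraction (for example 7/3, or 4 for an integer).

1. A_x = 7  [[AB ⟂ BC ⇒ -6x-3y+87=0] ∩ [|A−(9, 11)|²=20]]
2. A_y = 15  [[AB ⟂ BC ⇒ -6x-3y+87=0] ∩ [|A−(9, 11)|²=20]]
   so A = (7, 15)

A = (7, 15)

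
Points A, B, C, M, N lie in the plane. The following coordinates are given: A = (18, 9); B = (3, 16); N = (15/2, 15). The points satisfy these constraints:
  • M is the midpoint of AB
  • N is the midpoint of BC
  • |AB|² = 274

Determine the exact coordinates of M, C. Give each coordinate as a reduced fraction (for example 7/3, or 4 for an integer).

1. M_x = 21/2  [2·M = A+B = (18, 9)+(3, 16)]
2. M_y = 25/2  [2·M = A+B = (18, 9)+(3, 16)]
   so M = (21/2, 25/2)
3. C_x = 12  [C = 2·N−B = 2·(15/2, 15)−(3, 16)]
4. C_y = 14  [C = 2·N−B = 2·(15/2, 15)−(3, 16)]
   so C = (12, 14)

M = (21/2, 25/2)
C = (12, 14)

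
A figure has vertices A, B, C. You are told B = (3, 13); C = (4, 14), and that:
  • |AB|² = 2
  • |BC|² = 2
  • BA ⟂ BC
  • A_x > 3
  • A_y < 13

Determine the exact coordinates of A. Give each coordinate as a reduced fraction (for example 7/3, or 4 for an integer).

A = (4, 12)

1. A_x = 4  [[BA ⟂ BC ⇒ 1x+1y-16=0] ∩ [|A−(3, 13)|²=2]]
2. A_y = 12  [[BA ⟂ BC ⇒ 1x+1y-16=0] ∩ [|A−(3, 13)|²=2]]
   so A = (4, 12)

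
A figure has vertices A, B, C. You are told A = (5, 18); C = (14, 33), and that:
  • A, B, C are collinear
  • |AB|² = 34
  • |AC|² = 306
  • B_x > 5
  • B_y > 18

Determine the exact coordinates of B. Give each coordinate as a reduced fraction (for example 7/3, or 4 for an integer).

1. B_x = 8  [[A, B, C are collinear ⇒ 15x-9y+87=0] ∩ [|B−(5, 18)|²=34]]
2. B_y = 23  [[A, B, C are collinear ⇒ 15x-9y+87=0] ∩ [|B−(5, 18)|²=34]]
   so B = (8, 23)

B = (8, 23)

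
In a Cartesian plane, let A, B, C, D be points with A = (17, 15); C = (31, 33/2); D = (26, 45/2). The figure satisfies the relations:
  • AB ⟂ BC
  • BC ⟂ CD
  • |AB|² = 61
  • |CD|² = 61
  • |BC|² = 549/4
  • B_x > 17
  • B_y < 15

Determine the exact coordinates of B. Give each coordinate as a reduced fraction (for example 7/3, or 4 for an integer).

B = (22, 9)

1. B_x = 22  [[BC ⟂ CD ⇒ 5x-6y-56=0] ∩ [|B−(17, 15)|²=61]]
2. B_y = 9  [[BC ⟂ CD ⇒ 5x-6y-56=0] ∩ [|B−(17, 15)|²=61]]
   so B = (22, 9)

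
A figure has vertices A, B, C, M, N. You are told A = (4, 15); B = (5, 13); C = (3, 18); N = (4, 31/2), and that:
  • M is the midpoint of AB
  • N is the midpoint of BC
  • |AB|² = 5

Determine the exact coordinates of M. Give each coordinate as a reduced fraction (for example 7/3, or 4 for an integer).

M = (9/2, 14)

1. M_x = 9/2  [2·M = A+B = (4, 15)+(5, 13)]
2. M_y = 14  [2·M = A+B = (4, 15)+(5, 13)]
   so M = (9/2, 14)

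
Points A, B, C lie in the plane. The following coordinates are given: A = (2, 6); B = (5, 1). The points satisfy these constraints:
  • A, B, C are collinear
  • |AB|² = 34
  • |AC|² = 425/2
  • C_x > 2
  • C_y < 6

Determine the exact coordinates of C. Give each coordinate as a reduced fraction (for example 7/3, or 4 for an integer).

1. C_x = 19/2  [[A, B, C are collinear ⇒ 5x+3y-28=0] ∩ [|C−(2, 6)|²=425/2]]
2. C_y = -13/2  [[A, B, C are collinear ⇒ 5x+3y-28=0] ∩ [|C−(2, 6)|²=425/2]]
   so C = (19/2, -13/2)

C = (19/2, -13/2)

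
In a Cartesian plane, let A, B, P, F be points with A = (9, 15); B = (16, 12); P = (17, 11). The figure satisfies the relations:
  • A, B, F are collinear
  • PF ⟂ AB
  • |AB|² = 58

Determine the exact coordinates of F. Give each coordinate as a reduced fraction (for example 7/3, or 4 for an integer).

F = (499/29, 333/29)

1. F_x = 499/29  [[A, B, F are collinear ⇒ 3x+7y-132=0] ∩ [PF ⟂ AB ⇒ 7x-3y-86=0]]
2. F_y = 333/29  [[A, B, F are collinear ⇒ 3x+7y-132=0] ∩ [PF ⟂ AB ⇒ 7x-3y-86=0]]
   so F = (499/29, 333/29)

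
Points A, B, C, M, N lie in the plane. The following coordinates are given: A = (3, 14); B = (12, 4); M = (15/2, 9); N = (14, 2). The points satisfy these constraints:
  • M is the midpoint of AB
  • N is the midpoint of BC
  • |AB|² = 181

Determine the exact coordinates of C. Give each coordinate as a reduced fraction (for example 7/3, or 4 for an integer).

1. C_x = 16  [C = 2·N−B = 2·(14, 2)−(12, 4)]
2. C_y = 0  [C = 2·N−B = 2·(14, 2)−(12, 4)]
   so C = (16, 0)

C = (16, 0)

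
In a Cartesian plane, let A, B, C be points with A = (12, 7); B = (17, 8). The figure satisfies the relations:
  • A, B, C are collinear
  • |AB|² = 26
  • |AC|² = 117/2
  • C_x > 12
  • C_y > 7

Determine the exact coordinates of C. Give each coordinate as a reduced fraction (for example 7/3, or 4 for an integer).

C = (39/2, 17/2)

1. C_x = 39/2  [[A, B, C are collinear ⇒ -1x+5y-23=0] ∩ [|C−(12, 7)|²=117/2]]
2. C_y = 17/2  [[A, B, C are collinear ⇒ -1x+5y-23=0] ∩ [|C−(12, 7)|²=117/2]]
   so C = (39/2, 17/2)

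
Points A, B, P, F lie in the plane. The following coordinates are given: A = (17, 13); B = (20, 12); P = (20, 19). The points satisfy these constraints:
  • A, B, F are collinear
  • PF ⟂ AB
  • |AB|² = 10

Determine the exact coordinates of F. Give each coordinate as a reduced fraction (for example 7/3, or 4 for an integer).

1. F_x = 179/10  [[A, B, F are collinear ⇒ 1x+3y-56=0] ∩ [PF ⟂ AB ⇒ 3x-1y-41=0]]
2. F_y = 127/10  [[A, B, F are collinear ⇒ 1x+3y-56=0] ∩ [PF ⟂ AB ⇒ 3x-1y-41=0]]
   so F = (179/10, 127/10)

F = (179/10, 127/10)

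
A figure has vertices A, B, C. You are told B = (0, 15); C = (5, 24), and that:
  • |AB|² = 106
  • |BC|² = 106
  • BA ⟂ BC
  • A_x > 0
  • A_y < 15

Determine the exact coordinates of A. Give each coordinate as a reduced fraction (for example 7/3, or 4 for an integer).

A = (9, 10)

1. A_x = 9  [[BA ⟂ BC ⇒ 5x+9y-135=0] ∩ [|A−(0, 15)|²=106]]
2. A_y = 10  [[BA ⟂ BC ⇒ 5x+9y-135=0] ∩ [|A−(0, 15)|²=106]]
   so A = (9, 10)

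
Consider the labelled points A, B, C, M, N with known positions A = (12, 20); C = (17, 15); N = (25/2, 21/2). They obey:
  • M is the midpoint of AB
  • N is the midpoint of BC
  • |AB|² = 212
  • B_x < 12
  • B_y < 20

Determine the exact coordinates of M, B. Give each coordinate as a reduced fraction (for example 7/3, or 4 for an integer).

1. B_x = 8  [B = 2·N−C = 2·(25/2, 21/2)−(17, 15)]
2. B_y = 6  [B = 2·N−C = 2·(25/2, 21/2)−(17, 15)]
   so B = (8, 6)
3. M_x = 10  [2·M = A+B = (12, 20)+(8, 6)]
4. M_y = 13  [2·M = A+B = (12, 20)+(8, 6)]
   so M = (10, 13)

M = (10, 13)
B = (8, 6)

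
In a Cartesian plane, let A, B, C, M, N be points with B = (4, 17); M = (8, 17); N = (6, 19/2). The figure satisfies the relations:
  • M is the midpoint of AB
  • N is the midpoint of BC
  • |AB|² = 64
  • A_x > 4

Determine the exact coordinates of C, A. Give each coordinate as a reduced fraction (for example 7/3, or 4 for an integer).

1. A_x = 12  [A = 2·M−B = 2·(8, 17)−(4, 17)]
2. A_y = 17  [A = 2·M−B = 2·(8, 17)−(4, 17)]
   so A = (12, 17)
3. C_x = 8  [C = 2·N−B = 2·(6, 19/2)−(4, 17)]
4. C_y = 2  [C = 2·N−B = 2·(6, 19/2)−(4, 17)]
   so C = (8, 2)

C = (8, 2)
A = (12, 17)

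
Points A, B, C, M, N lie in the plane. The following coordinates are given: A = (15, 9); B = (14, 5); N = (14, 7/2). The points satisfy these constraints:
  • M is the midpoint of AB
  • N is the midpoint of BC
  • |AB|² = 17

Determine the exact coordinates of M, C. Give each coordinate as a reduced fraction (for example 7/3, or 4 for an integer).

M = (29/2, 7)
C = (14, 2)

1. M_x = 29/2  [2·M = A+B = (15, 9)+(14, 5)]
2. M_y = 7  [2·M = A+B = (15, 9)+(14, 5)]
   so M = (29/2, 7)
3. C_x = 14  [C = 2·N−B = 2·(14, 7/2)−(14, 5)]
4. C_y = 2  [C = 2·N−B = 2·(14, 7/2)−(14, 5)]
   so C = (14, 2)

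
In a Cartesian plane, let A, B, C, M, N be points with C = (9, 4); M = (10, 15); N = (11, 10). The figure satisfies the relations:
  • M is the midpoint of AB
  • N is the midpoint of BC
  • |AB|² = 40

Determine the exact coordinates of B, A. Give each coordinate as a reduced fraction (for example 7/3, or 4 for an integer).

1. B_x = 13  [B = 2·N−C = 2·(11, 10)−(9, 4)]
2. B_y = 16  [B = 2·N−C = 2·(11, 10)−(9, 4)]
   so B = (13, 16)
3. A_x = 7  [A = 2·M−B = 2·(10, 15)−(13, 16)]
4. A_y = 14  [A = 2·M−B = 2·(10, 15)−(13, 16)]
   so A = (7, 14)

B = (13, 16)
A = (7, 14)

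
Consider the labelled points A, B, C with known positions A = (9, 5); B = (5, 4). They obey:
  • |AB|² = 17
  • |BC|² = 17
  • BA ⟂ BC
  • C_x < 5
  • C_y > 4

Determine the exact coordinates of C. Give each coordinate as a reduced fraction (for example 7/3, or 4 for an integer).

1. C_x = 4  [[BA ⟂ BC ⇒ 4x+1y-24=0] ∩ [|C−(5, 4)|²=17]]
2. C_y = 8  [[BA ⟂ BC ⇒ 4x+1y-24=0] ∩ [|C−(5, 4)|²=17]]
   so C = (4, 8)

C = (4, 8)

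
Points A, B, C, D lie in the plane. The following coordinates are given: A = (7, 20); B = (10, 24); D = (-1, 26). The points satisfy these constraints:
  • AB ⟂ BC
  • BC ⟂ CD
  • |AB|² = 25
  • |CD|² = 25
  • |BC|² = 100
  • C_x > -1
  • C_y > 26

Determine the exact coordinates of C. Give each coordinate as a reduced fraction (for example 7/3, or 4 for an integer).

C = (2, 30)

1. C_x = 2  [[AB ⟂ BC ⇒ 3x+4y-126=0] ∩ [|C−(-1, 26)|²=25]]
2. C_y = 30  [[AB ⟂ BC ⇒ 3x+4y-126=0] ∩ [|C−(-1, 26)|²=25]]
   so C = (2, 30)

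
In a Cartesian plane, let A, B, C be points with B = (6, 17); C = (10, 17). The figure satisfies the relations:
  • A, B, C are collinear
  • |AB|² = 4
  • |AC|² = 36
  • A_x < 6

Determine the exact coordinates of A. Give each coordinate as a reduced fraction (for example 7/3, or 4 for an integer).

1. A_x = 4  [[A, B, C are collinear ⇒ 4y-68=0] ∩ [|A−(6, 17)|²=4]]
2. A_y = 17  [[A, B, C are collinear ⇒ 4y-68=0] ∩ [|A−(6, 17)|²=4]]
   so A = (4, 17)

A = (4, 17)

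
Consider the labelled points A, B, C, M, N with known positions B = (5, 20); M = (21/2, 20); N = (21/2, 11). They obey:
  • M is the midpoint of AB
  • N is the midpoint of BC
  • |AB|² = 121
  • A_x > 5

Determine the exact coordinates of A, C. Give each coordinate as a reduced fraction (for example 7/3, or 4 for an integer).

1. A_x = 16  [A = 2·M−B = 2·(21/2, 20)−(5, 20)]
2. A_y = 20  [A = 2·M−B = 2·(21/2, 20)−(5, 20)]
   so A = (16, 20)
3. C_x = 16  [C = 2·N−B = 2·(21/2, 11)−(5, 20)]
4. C_y = 2  [C = 2·N−B = 2·(21/2, 11)−(5, 20)]
   so C = (16, 2)

A = (16, 20)
C = (16, 2)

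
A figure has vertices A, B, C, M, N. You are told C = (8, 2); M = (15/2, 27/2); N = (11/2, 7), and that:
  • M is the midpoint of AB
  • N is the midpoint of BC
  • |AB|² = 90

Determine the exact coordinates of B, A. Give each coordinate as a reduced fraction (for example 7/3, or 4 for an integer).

B = (3, 12)
A = (12, 15)

1. B_x = 3  [B = 2·N−C = 2·(11/2, 7)−(8, 2)]
2. B_y = 12  [B = 2·N−C = 2·(11/2, 7)−(8, 2)]
   so B = (3, 12)
3. A_x = 12  [A = 2·M−B = 2·(15/2, 27/2)−(3, 12)]
4. A_y = 15  [A = 2·M−B = 2·(15/2, 27/2)−(3, 12)]
   so A = (12, 15)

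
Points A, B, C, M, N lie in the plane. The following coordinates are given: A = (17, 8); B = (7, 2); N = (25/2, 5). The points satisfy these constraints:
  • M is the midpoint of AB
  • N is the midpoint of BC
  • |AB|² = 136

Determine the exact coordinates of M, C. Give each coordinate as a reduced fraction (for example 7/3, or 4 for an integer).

1. M_x = 12  [2·M = A+B = (17, 8)+(7, 2)]
2. M_y = 5  [2·M = A+B = (17, 8)+(7, 2)]
   so M = (12, 5)
3. C_x = 18  [C = 2·N−B = 2·(25/2, 5)−(7, 2)]
4. C_y = 8  [C = 2·N−B = 2·(25/2, 5)−(7, 2)]
   so C = (18, 8)

M = (12, 5)
C = (18, 8)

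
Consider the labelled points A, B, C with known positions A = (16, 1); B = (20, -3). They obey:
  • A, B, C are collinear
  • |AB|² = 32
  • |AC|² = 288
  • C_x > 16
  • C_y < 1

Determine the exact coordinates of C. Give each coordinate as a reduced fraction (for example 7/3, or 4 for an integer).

C = (28, -11)

1. C_x = 28  [[A, B, C are collinear ⇒ 4x+4y-68=0] ∩ [|C−(16, 1)|²=288]]
2. C_y = -11  [[A, B, C are collinear ⇒ 4x+4y-68=0] ∩ [|C−(16, 1)|²=288]]
   so C = (28, -11)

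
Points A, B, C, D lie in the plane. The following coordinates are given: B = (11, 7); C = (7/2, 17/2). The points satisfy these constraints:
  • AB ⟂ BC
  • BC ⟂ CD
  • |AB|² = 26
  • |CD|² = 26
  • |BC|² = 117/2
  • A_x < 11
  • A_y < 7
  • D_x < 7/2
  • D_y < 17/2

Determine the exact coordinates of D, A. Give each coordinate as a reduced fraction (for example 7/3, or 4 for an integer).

1. D_x = 5/2  [[BC ⟂ CD ⇒ -15/2x+3/2y+27/2=0] ∩ [|D−(7/2, 17/2)|²=26]]
2. D_y = 7/2  [[BC ⟂ CD ⇒ -15/2x+3/2y+27/2=0] ∩ [|D−(7/2, 17/2)|²=26]]
   so D = (5/2, 7/2)
3. A_x = 10  [[AB ⟂ BC ⇒ 15/2x-3/2y-72=0] ∩ [|A−(11, 7)|²=26]]
4. A_y = 2  [[AB ⟂ BC ⇒ 15/2x-3/2y-72=0] ∩ [|A−(11, 7)|²=26]]
   so A = (10, 2)

D = (5/2, 7/2)
A = (10, 2)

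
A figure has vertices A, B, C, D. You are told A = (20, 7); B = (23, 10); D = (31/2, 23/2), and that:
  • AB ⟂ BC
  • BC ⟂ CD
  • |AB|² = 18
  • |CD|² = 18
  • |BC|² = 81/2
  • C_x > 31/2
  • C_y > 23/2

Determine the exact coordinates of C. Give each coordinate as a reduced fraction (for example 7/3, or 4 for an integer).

1. C_x = 37/2  [[AB ⟂ BC ⇒ 3x+3y-99=0] ∩ [|C−(31/2, 23/2)|²=18]]
2. C_y = 29/2  [[AB ⟂ BC ⇒ 3x+3y-99=0] ∩ [|C−(31/2, 23/2)|²=18]]
   so C = (37/2, 29/2)

C = (37/2, 29/2)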